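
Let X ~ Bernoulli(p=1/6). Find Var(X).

For X ~ Bernoulli(p=1/6):
Var(X) = \frac{5}{36}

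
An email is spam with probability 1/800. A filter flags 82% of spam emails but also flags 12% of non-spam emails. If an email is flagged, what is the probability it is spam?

Let D = the rare event, + = positive/flagged.
P(D) = 1/800
P(+|D) = 82/100 = 41/50
P(+|D') = 12/100 = 3/25
P(+) = P(+|D)P(D) + P(+|D')P(D')
     = \frac{41}{50} × \frac{1}{800} + \frac{3}{25} × \frac{799}{800}
     = \frac{967}{8000}
P(D|+) = P(+|D)P(D)/P(+) = \frac{41}{4835}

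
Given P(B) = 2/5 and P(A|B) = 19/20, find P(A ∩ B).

By definition, P(A|B) = P(A ∩ B) / P(B)
So P(A ∩ B) = P(A|B) × P(B)
= 19/20 × 2/5
= 19/50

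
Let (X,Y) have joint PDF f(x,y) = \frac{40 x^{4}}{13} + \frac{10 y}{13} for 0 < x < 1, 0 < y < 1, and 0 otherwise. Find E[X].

E[X] = ∫_0^1 ∫_0^1 x × f(x,y) dy dx
= ∫_0^1 ∫_0^1 x × (\frac{40 x^{4}}{13} + \frac{10 y}{13}) dy dx
= \frac{55}{78}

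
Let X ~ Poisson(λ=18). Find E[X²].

Using the identity E[X²] = Var(X) + (E[X])²:
E[X] = 18
Var(X) = 18
E[X²] = 18 + (18)²
= 342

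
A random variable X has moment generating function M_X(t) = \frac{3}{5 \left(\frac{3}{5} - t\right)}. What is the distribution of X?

The MGF M(t) = \frac{3}{5 \left(\frac{3}{5} - t\right)} is the standard form for the Exponential distribution.
Comparing with the known MGF formula identifies: Exponential(rate λ=3/5)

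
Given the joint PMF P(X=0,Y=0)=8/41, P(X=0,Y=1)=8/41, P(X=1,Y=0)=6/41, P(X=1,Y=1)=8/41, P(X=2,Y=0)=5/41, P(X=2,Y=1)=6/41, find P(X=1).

P(X=1) = P(X=1,Y=0) + P(X=1,Y=1)
= 6/41 + 8/41
= 14/41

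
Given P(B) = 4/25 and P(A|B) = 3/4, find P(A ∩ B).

By definition, P(A|B) = P(A ∩ B) / P(B)
So P(A ∩ B) = P(A|B) × P(B)
= 3/4 × 4/25
= 3/25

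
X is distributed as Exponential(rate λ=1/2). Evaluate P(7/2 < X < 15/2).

P(7/2 < X < 15/2) = ∫_{7/2}^{15/2} f(x) dx
where f(x) = \frac{e^{- \frac{x}{2}}}{2}
= - \frac{1 - e^{2}}{e^{\frac{15}{4}}}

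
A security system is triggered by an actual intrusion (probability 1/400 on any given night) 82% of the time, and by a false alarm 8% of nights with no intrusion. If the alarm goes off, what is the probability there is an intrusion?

Let D = the rare event, + = positive/flagged.
P(D) = 1/400
P(+|D) = 82/100 = 41/50
P(+|D') = 8/100 = 2/25
P(+) = P(+|D)P(D) + P(+|D')P(D')
     = \frac{41}{50} × \frac{1}{400} + \frac{2}{25} × \frac{399}{400}
     = \frac{1637}{20000}
P(D|+) = P(+|D)P(D)/P(+) = \frac{41}{1637}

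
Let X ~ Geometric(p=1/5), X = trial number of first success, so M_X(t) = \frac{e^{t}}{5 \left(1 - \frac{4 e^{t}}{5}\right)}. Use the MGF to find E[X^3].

To find E[X^3], compute M^(3)(0):
M^(1)(t) = \frac{e^{t}}{5 \left(1 - \frac{4 e^{t}}{5}\right)} + \frac{4 e^{2 t}}{25 \left(1 - \frac{4 e^{t}}{5}\right)^{2}}
M^(2)(t) = \frac{e^{t}}{5 \left(1 - \frac{4 e^{t}}{5}\right)} + \frac{12 e^{2 t}}{25 \left(1 - \frac{4 e^{t}}{5}\right)^{2}} + \frac{32 e^{3 t}}{125 \left(1 - \frac{4 e^{t}}{5}\right)^{3}}
M^(3)(t) = \frac{e^{t}}{5 \left(1 - \frac{4 e^{t}}{5}\right)} + \frac{28 e^{2 t}}{25 \left(1 - \frac{4 e^{t}}{5}\right)^{2}} + \frac{192 e^{3 t}}{125 \left(1 - \frac{4 e^{t}}{5}\right)^{3}} + \frac{384 e^{4 t}}{625 \left(1 - \frac{4 e^{t}}{5}\right)^{4}}
M^(3)(0) = 605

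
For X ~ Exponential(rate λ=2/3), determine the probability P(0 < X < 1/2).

P(0 < X < 1/2) = ∫_{0}^{1/2} f(x) dx
where f(x) = \frac{2 e^{- \frac{2 x}{3}}}{3}
= 1 - e^{- \frac{1}{3}}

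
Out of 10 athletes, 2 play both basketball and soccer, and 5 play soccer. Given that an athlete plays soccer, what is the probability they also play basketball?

P(A ∩ B) = 2/10 = 1/5
P(B) = 5/10 = 1/2
P(A|B) = P(A ∩ B) / P(B) = (1/5) / (1/2) = 2/5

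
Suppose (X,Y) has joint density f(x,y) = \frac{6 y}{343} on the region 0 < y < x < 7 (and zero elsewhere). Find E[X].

f_X(x) = ∫_0^x \frac{6 y}{343} dy = \frac{3 x^{2}}{343}
E[X] = ∫_0^7 x × (\frac{3 x^{2}}{343}) dx = \frac{21}{4}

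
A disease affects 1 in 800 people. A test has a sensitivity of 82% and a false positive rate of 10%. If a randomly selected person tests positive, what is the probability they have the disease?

Let D = the rare event, + = positive/flagged.
P(D) = 1/800
P(+|D) = 82/100 = 41/50
P(+|D') = 10/100 = 1/10
P(+) = P(+|D)P(D) + P(+|D')P(D')
     = \frac{41}{50} × \frac{1}{800} + \frac{1}{10} × \frac{799}{800}
     = \frac{1009}{10000}
P(D|+) = P(+|D)P(D)/P(+) = \frac{41}{4036}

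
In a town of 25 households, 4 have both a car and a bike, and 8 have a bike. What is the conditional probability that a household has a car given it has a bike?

P(A ∩ B) = 4/25
P(B) = 8/25
P(A|B) = P(A ∩ B) / P(B) = (4/25) / (8/25) = 1/2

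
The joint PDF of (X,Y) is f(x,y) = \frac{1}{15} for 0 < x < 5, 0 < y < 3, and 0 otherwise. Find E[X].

f_X(x) = ∫_0^3 \frac{1}{15} dy = \frac{1}{5}
E[X] = ∫_0^5 x × (\frac{1}{5}) dx = \frac{5}{2}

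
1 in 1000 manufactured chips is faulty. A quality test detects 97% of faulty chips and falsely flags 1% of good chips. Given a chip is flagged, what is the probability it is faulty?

Let D = the rare event, + = positive/flagged.
P(D) = 1/1000
P(+|D) = 97/100
P(+|D') = 1/100
P(+) = P(+|D)P(D) + P(+|D')P(D')
     = \frac{97}{100} × \frac{1}{1000} + \frac{1}{100} × \frac{999}{1000}
     = \frac{137}{12500}
P(D|+) = P(+|D)P(D)/P(+) = \frac{97}{1096}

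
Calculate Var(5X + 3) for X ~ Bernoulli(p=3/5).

For X ~ Bernoulli(p=3/5):
Var(X) = \frac{6}{25}
Var(5X + 3) = (5)² × Var(X) = 25 × \frac{6}{25} = 6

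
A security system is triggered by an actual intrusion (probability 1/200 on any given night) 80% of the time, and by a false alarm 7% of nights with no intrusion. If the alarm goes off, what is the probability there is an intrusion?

Let D = the rare event, + = positive/flagged.
P(D) = 1/200
P(+|D) = 80/100 = 4/5
P(+|D') = 7/100
P(+) = P(+|D)P(D) + P(+|D')P(D')
     = \frac{4}{5} × \frac{1}{200} + \frac{7}{100} × \frac{199}{200}
     = \frac{1473}{20000}
P(D|+) = P(+|D)P(D)/P(+) = \frac{80}{1473}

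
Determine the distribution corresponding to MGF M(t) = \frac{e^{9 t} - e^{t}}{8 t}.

The MGF M(t) = \frac{e^{9 t} - e^{t}}{8 t} is the standard form for the Uniform distribution.
Comparing with the known MGF formula identifies: Uniform(1, 9)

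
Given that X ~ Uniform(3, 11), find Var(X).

For X ~ Uniform(3, 11):
Var(X) = \frac{16}{3}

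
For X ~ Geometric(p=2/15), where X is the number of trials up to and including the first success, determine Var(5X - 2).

For X ~ Geometric(p=2/15), where X is the number of trials up to and including the first success:
Var(X) = \frac{195}{4}
Var(5X - 2) = (5)² × Var(X) = 25 × \frac{195}{4} = \frac{4875}{4}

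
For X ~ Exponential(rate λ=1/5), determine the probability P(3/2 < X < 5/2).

P(3/2 < X < 5/2) = ∫_{3/2}^{5/2} f(x) dx
where f(x) = \frac{e^{- \frac{x}{5}}}{5}
= - \frac{1}{e^{\frac{1}{2}}} + e^{- \frac{3}{10}}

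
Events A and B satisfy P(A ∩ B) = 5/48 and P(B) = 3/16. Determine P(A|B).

P(A|B) = P(A ∩ B) / P(B)
= (5/48) / (3/16)
= 5/9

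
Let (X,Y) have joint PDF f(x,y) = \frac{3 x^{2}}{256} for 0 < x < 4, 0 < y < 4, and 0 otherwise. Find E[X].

f_X(x) = ∫_0^4 \frac{3 x^{2}}{256} dy = \frac{3 x^{2}}{64}
E[X] = ∫_0^4 x × (\frac{3 x^{2}}{64}) dx = 3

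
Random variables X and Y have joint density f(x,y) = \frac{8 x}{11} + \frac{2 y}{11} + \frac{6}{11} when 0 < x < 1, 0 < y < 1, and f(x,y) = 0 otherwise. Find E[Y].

E[Y] = ∫_0^1 ∫_0^1 y × f(x,y) dx dy
= \frac{17}{33}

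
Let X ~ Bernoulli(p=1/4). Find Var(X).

For X ~ Bernoulli(p=1/4):
Var(X) = \frac{3}{16}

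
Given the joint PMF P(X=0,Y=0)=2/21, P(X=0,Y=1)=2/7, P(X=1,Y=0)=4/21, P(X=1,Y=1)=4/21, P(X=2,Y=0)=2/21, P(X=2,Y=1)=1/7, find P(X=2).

P(X=2) = P(X=2,Y=0) + P(X=2,Y=1)
= 2/21 + 1/7
= 5/21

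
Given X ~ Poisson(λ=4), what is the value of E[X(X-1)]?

E[X(X-1)] = E[X² - X] = E[X²] - E[X]
E[X] = 4
E[X²] = Var(X) + (E[X])² = 4 + (4)² = 20
E[X(X-1)] = 20 - 4 = 16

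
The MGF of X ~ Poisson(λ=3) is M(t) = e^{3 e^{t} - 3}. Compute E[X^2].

To find E[X^2], compute M^(2)(0):
M^(1)(t) = 3 e^{t} e^{3 e^{t} - 3}
M^(2)(t) = 9 e^{2 t} e^{3 e^{t} - 3} + 3 e^{t} e^{3 e^{t} - 3}
M^(2)(0) = 12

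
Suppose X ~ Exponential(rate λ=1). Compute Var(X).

For X ~ Exponential(rate λ=1):
Var(X) = 1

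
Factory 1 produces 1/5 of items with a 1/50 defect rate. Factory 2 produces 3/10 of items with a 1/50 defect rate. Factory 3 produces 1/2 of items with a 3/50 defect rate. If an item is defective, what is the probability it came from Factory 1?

Using Bayes' theorem:
P(F1) = 1/5, P(D|F1) = 1/50
P(F2) = 3/10, P(D|F2) = 1/50
P(F3) = 1/2, P(D|F3) = 3/50
P(D) = P(D|F1)P(F1) + P(D|F2)P(F2) + P(D|F3)P(F3)
     = \frac{1}{25}
P(F1|D) = P(D|F1)P(F1) / P(D)
= \frac{1}{10}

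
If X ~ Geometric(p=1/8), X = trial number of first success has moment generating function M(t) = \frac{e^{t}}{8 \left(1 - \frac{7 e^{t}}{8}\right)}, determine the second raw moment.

To find E[X^2], compute M^(2)(0):
M^(1)(t) = \frac{e^{t}}{8 \left(1 - \frac{7 e^{t}}{8}\right)} + \frac{7 e^{2 t}}{64 \left(1 - \frac{7 e^{t}}{8}\right)^{2}}
M^(2)(t) = \frac{e^{t}}{8 \left(1 - \frac{7 e^{t}}{8}\right)} + \frac{21 e^{2 t}}{64 \left(1 - \frac{7 e^{t}}{8}\right)^{2}} + \frac{49 e^{3 t}}{256 \left(1 - \frac{7 e^{t}}{8}\right)^{3}}
M^(2)(0) = 120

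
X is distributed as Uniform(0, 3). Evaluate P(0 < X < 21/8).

P(0 < X < 21/8) = ∫_{0}^{21/8} f(x) dx
where f(x) = \frac{1}{3}
= \frac{7}{8}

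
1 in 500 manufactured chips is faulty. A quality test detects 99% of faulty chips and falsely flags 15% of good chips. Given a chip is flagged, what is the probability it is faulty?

Let D = the rare event, + = positive/flagged.
P(D) = 1/500
P(+|D) = 99/100
P(+|D') = 15/100 = 3/20
P(+) = P(+|D)P(D) + P(+|D')P(D')
     = \frac{99}{100} × \frac{1}{500} + \frac{3}{20} × \frac{499}{500}
     = \frac{474}{3125}
P(D|+) = P(+|D)P(D)/P(+) = \frac{33}{2528}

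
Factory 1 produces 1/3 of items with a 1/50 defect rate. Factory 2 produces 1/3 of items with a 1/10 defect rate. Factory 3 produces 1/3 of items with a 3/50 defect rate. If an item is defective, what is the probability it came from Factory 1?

Using Bayes' theorem:
P(F1) = 1/3, P(D|F1) = 1/50
P(F2) = 1/3, P(D|F2) = 1/10
P(F3) = 1/3, P(D|F3) = 3/50
P(D) = P(D|F1)P(F1) + P(D|F2)P(F2) + P(D|F3)P(F3)
     = \frac{3}{50}
P(F1|D) = P(D|F1)P(F1) / P(D)
= \frac{1}{9}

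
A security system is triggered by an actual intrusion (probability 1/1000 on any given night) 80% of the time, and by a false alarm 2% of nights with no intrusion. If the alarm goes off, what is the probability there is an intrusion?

Let D = the rare event, + = positive/flagged.
P(D) = 1/1000
P(+|D) = 80/100 = 4/5
P(+|D') = 2/100 = 1/50
P(+) = P(+|D)P(D) + P(+|D')P(D')
     = \frac{4}{5} × \frac{1}{1000} + \frac{1}{50} × \frac{999}{1000}
     = \frac{1039}{50000}
P(D|+) = P(+|D)P(D)/P(+) = \frac{40}{1039}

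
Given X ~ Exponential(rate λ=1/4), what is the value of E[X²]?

Using the identity E[X²] = Var(X) + (E[X])²:
E[X] = 4
Var(X) = 16
E[X²] = 16 + (4)²
= 32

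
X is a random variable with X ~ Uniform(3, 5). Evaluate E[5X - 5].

For X ~ Uniform(3, 5):
E[X] = 4
E[5X - 5] = 5 × E[X] - 5 = 15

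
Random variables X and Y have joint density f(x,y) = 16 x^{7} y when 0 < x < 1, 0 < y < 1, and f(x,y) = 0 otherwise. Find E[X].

E[X] = ∫_0^1 ∫_0^1 x × f(x,y) dy dx
= ∫_0^1 ∫_0^1 x × (16 x^{7} y) dy dx
= \frac{8}{9}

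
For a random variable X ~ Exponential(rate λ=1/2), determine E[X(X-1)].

E[X(X-1)] = E[X² - X] = E[X²] - E[X]
E[X] = 2
E[X²] = Var(X) + (E[X])² = 4 + (2)² = 8
E[X(X-1)] = 8 - 2 = 6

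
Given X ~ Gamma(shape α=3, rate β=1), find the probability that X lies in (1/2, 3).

P(1/2 < X < 3) = ∫_{1/2}^{3} f(x) dx
where f(x) = \frac{x^{2} e^{- x}}{2}
= - \frac{17}{2 e^{3}} + \frac{13}{8 e^{\frac{1}{2}}}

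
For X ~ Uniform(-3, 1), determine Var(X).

For X ~ Uniform(-3, 1):
Var(X) = \frac{4}{3}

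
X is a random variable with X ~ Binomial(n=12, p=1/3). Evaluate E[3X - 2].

For X ~ Binomial(n=12, p=1/3):
E[X] = 4
E[3X - 2] = 3 × E[X] - 2 = 10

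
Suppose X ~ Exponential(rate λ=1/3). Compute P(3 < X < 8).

P(3 < X < 8) = ∫_{3}^{8} f(x) dx
where f(x) = \frac{e^{- \frac{x}{3}}}{3}
= - \frac{1}{e^{\frac{8}{3}}} + e^{-1}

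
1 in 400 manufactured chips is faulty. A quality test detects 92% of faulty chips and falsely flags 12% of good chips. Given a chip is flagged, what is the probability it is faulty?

Let D = the rare event, + = positive/flagged.
P(D) = 1/400
P(+|D) = 92/100 = 23/25
P(+|D') = 12/100 = 3/25
P(+) = P(+|D)P(D) + P(+|D')P(D')
     = \frac{23}{25} × \frac{1}{400} + \frac{3}{25} × \frac{399}{400}
     = \frac{61}{500}
P(D|+) = P(+|D)P(D)/P(+) = \frac{23}{1220}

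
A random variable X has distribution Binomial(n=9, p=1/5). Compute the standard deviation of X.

For X ~ Binomial(n=9, p=1/5):
Var(X) = \frac{36}{25}
SD(X) = √(Var(X)) = √(\frac{36}{25}) = \frac{6}{5}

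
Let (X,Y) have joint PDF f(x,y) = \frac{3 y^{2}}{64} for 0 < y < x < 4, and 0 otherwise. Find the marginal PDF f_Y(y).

f_Y(y) = ∫_y^4 \frac{3 y^{2}}{64} dx = \frac{3 y^{2} \left(4 - y\right)}{64}
for 0 < y < 4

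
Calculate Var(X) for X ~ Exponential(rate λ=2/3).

For X ~ Exponential(rate λ=2/3):
Var(X) = \frac{9}{4}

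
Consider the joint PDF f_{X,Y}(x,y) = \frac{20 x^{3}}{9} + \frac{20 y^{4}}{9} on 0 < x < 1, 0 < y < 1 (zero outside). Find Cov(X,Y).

E[XY] = ∫∫ xy × f(x,y) dx dy = \frac{11}{27}
E[X] = \frac{2}{3}
E[Y] = \frac{35}{54}
Cov(X,Y) = E[XY] - E[X]E[Y] = - \frac{2}{81}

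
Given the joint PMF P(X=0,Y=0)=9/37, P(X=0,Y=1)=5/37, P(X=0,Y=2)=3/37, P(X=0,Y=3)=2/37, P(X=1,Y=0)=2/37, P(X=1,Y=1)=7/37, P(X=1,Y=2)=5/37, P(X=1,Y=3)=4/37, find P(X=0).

P(X=0) = P(X=0,Y=0) + P(X=0,Y=1) + P(X=0,Y=2) + P(X=0,Y=3)
= 9/37 + 5/37 + 3/37 + 2/37
= 19/37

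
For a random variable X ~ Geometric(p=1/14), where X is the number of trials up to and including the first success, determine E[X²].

Using the identity E[X²] = Var(X) + (E[X])²:
E[X] = 14
Var(X) = 182
E[X²] = 182 + (14)²
= 378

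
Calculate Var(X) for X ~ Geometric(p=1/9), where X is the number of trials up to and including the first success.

For X ~ Geometric(p=1/9), where X is the number of trials up to and including the first success:
Var(X) = 72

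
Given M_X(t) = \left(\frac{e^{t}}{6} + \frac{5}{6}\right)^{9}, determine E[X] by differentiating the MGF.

To find E[X], compute M^(1)(0):
M^(1)(t) = \frac{3 \left(\frac{e^{t}}{6} + \frac{5}{6}\right)^{8} e^{t}}{2}
M^(1)(0) = \frac{3}{2}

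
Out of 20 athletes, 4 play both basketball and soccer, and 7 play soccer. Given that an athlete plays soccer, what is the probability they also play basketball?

P(A ∩ B) = 4/20 = 1/5
P(B) = 7/20
P(A|B) = P(A ∩ B) / P(B) = (1/5) / (7/20) = 4/7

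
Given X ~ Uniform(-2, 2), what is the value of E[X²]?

Using the identity E[X²] = Var(X) + (E[X])²:
E[X] = 0
Var(X) = \frac{4}{3}
E[X²] = \frac{4}{3} + (0)²
= \frac{4}{3}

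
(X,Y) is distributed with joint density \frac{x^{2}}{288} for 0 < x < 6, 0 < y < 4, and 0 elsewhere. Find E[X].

f_X(x) = ∫_0^4 \frac{x^{2}}{288} dy = \frac{x^{2}}{72}
E[X] = ∫_0^6 x × (\frac{x^{2}}{72}) dx = \frac{9}{2}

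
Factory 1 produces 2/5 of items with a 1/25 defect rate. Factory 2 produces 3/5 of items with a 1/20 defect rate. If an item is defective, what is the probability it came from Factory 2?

Using Bayes' theorem:
P(F1) = 2/5, P(D|F1) = 1/25
P(F2) = 3/5, P(D|F2) = 1/20
P(D) = P(D|F1)P(F1) + P(D|F2)P(F2)
     = \frac{23}{500}
P(F2|D) = P(D|F2)P(F2) / P(D)
= \frac{15}{23}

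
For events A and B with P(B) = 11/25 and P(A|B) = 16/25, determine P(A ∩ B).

By definition, P(A|B) = P(A ∩ B) / P(B)
So P(A ∩ B) = P(A|B) × P(B)
= 16/25 × 11/25
= 176/625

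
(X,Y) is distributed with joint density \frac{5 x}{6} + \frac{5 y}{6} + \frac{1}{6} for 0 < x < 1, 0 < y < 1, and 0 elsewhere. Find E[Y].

E[Y] = ∫_0^1 ∫_0^1 y × f(x,y) dx dy
= \frac{41}{72}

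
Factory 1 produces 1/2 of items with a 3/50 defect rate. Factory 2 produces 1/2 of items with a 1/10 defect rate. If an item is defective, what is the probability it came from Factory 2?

Using Bayes' theorem:
P(F1) = 1/2, P(D|F1) = 3/50
P(F2) = 1/2, P(D|F2) = 1/10
P(D) = P(D|F1)P(F1) + P(D|F2)P(F2)
     = \frac{2}{25}
P(F2|D) = P(D|F2)P(F2) / P(D)
= \frac{5}{8}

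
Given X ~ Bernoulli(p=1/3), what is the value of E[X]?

For X ~ Bernoulli(p=1/3), the expected value is:
E[X] = \frac{1}{3}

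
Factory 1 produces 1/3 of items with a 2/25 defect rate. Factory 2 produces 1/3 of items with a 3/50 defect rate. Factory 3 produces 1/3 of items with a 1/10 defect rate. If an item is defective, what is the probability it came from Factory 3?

Using Bayes' theorem:
P(F1) = 1/3, P(D|F1) = 2/25
P(F2) = 1/3, P(D|F2) = 3/50
P(F3) = 1/3, P(D|F3) = 1/10
P(D) = P(D|F1)P(F1) + P(D|F2)P(F2) + P(D|F3)P(F3)
     = \frac{2}{25}
P(F3|D) = P(D|F3)P(F3) / P(D)
= \frac{5}{12}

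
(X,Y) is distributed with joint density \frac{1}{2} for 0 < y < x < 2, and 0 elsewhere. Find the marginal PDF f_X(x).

f_X(x) = ∫_0^x \frac{1}{2} dy = \frac{x}{2}
for 0 < x < 2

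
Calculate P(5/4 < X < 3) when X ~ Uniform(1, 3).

P(5/4 < X < 3) = ∫_{5/4}^{3} f(x) dx
where f(x) = \frac{1}{2}
= \frac{7}{8}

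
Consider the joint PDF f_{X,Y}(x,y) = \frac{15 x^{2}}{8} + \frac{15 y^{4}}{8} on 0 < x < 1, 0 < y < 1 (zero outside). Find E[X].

E[X] = ∫_0^1 ∫_0^1 x × f(x,y) dy dx
= ∫_0^1 ∫_0^1 x × (\frac{15 x^{2}}{8} + \frac{15 y^{4}}{8}) dy dx
= \frac{21}{32}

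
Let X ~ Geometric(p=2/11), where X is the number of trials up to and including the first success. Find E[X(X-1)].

E[X(X-1)] = E[X² - X] = E[X²] - E[X]
E[X] = \frac{11}{2}
E[X²] = Var(X) + (E[X])² = \frac{99}{4} + (\frac{11}{2})² = 55
E[X(X-1)] = 55 - \frac{11}{2} = \frac{99}{2}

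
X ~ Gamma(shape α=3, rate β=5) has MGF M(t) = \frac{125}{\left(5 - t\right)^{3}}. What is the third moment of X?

To find E[X^3], compute M^(3)(0):
M^(1)(t) = \frac{375}{\left(5 - t\right)^{4}}
M^(2)(t) = \frac{1500}{\left(5 - t\right)^{5}}
M^(3)(t) = \frac{7500}{\left(5 - t\right)^{6}}
M^(3)(0) = \frac{12}{25}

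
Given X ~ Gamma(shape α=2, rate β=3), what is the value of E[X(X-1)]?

E[X(X-1)] = E[X² - X] = E[X²] - E[X]
E[X] = \frac{2}{3}
E[X²] = Var(X) + (E[X])² = \frac{2}{9} + (\frac{2}{3})² = \frac{2}{3}
E[X(X-1)] = \frac{2}{3} - \frac{2}{3} = 0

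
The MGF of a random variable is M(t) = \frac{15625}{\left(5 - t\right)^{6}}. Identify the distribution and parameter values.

The MGF M(t) = \frac{15625}{\left(5 - t\right)^{6}} is the standard form for the Gamma distribution.
Comparing with the known MGF formula identifies: Gamma(shape α=6, rate β=5)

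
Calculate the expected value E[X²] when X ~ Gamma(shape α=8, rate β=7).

Using the identity E[X²] = Var(X) + (E[X])²:
E[X] = \frac{8}{7}
Var(X) = \frac{8}{49}
E[X²] = \frac{8}{49} + (\frac{8}{7})²
= \frac{72}{49}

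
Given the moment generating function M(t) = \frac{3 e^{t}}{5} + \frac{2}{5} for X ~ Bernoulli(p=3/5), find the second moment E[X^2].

To find E[X^2], compute M^(2)(0):
M^(1)(t) = \frac{3 e^{t}}{5}
M^(2)(t) = \frac{3 e^{t}}{5}
M^(2)(0) = \frac{3}{5}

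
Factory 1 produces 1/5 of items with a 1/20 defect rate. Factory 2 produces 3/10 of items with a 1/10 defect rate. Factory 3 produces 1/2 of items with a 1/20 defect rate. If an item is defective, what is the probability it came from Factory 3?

Using Bayes' theorem:
P(F1) = 1/5, P(D|F1) = 1/20
P(F2) = 3/10, P(D|F2) = 1/10
P(F3) = 1/2, P(D|F3) = 1/20
P(D) = P(D|F1)P(F1) + P(D|F2)P(F2) + P(D|F3)P(F3)
     = \frac{13}{200}
P(F3|D) = P(D|F3)P(F3) / P(D)
= \frac{5}{13}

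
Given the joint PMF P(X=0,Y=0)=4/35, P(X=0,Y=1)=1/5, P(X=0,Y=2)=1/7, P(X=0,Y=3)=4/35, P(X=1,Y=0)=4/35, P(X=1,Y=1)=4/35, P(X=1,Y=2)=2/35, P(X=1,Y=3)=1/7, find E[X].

First find marginal of X:
P(X=0) = 4/7
P(X=1) = 3/7
E[X] = 0 × 4/7 + 1 × 3/7 = 3/7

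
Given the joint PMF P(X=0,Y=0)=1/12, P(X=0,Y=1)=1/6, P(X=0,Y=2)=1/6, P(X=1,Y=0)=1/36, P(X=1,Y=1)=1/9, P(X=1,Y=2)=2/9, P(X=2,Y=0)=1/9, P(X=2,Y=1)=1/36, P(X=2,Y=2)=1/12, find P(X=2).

P(X=2) = P(X=2,Y=0) + P(X=2,Y=1) + P(X=2,Y=2)
= 1/9 + 1/36 + 1/12
= 2/9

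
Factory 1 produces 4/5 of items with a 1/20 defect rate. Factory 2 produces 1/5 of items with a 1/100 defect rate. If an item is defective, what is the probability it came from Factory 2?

Using Bayes' theorem:
P(F1) = 4/5, P(D|F1) = 1/20
P(F2) = 1/5, P(D|F2) = 1/100
P(D) = P(D|F1)P(F1) + P(D|F2)P(F2)
     = \frac{21}{500}
P(F2|D) = P(D|F2)P(F2) / P(D)
= \frac{1}{21}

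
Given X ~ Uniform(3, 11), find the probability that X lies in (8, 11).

P(8 < X < 11) = ∫_{8}^{11} f(x) dx
where f(x) = \frac{1}{8}
= \frac{3}{8}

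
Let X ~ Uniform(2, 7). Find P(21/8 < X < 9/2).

P(21/8 < X < 9/2) = ∫_{21/8}^{9/2} f(x) dx
where f(x) = \frac{1}{5}
= \frac{3}{8}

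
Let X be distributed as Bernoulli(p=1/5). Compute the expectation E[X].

For X ~ Bernoulli(p=1/5), the expected value is:
E[X] = \frac{1}{5}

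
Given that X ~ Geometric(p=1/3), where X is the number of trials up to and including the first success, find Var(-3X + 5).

For X ~ Geometric(p=1/3), where X is the number of trials up to and including the first success:
Var(X) = 6
Var(-3X + 5) = (-3)² × Var(X) = 9 × 6 = 54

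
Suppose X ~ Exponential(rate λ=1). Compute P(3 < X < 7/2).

P(3 < X < 7/2) = ∫_{3}^{7/2} f(x) dx
where f(x) = e^{- x}
= - \frac{1}{e^{\frac{7}{2}}} + e^{-3}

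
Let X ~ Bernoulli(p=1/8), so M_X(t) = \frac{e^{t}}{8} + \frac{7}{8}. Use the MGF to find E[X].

To find E[X], compute M^(1)(0):
M^(1)(t) = \frac{e^{t}}{8}
M^(1)(0) = \frac{1}{8}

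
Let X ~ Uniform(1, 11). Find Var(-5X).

For X ~ Uniform(1, 11):
Var(X) = \frac{25}{3}
Var(-5X) = (-5)² × Var(X) = 25 × \frac{25}{3} = \frac{625}{3}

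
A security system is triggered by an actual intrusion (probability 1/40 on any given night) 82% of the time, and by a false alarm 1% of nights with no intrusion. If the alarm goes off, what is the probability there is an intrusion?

Let D = the rare event, + = positive/flagged.
P(D) = 1/40
P(+|D) = 82/100 = 41/50
P(+|D') = 1/100
P(+) = P(+|D)P(D) + P(+|D')P(D')
     = \frac{41}{50} × \frac{1}{40} + \frac{1}{100} × \frac{39}{40}
     = \frac{121}{4000}
P(D|+) = P(+|D)P(D)/P(+) = \frac{82}{121}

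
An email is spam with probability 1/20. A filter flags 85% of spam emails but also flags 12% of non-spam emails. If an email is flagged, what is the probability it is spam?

Let D = the rare event, + = positive/flagged.
P(D) = 1/20
P(+|D) = 85/100 = 17/20
P(+|D') = 12/100 = 3/25
P(+) = P(+|D)P(D) + P(+|D')P(D')
     = \frac{17}{20} × \frac{1}{20} + \frac{3}{25} × \frac{19}{20}
     = \frac{313}{2000}
P(D|+) = P(+|D)P(D)/P(+) = \frac{85}{313}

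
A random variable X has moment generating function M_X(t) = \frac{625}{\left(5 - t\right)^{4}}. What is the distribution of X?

The MGF M(t) = \frac{625}{\left(5 - t\right)^{4}} is the standard form for the Gamma distribution.
Comparing with the known MGF formula identifies: Gamma(shape α=4, rate β=5)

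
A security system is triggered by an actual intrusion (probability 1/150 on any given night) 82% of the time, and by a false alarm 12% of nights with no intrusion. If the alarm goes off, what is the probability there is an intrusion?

Let D = the rare event, + = positive/flagged.
P(D) = 1/150
P(+|D) = 82/100 = 41/50
P(+|D') = 12/100 = 3/25
P(+) = P(+|D)P(D) + P(+|D')P(D')
     = \frac{41}{50} × \frac{1}{150} + \frac{3}{25} × \frac{149}{150}
     = \frac{187}{1500}
P(D|+) = P(+|D)P(D)/P(+) = \frac{41}{935}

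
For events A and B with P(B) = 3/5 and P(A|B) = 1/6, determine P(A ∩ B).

By definition, P(A|B) = P(A ∩ B) / P(B)
So P(A ∩ B) = P(A|B) × P(B)
= 1/6 × 3/5
= 1/10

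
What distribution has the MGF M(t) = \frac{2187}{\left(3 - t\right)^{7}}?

The MGF M(t) = \frac{2187}{\left(3 - t\right)^{7}} is the standard form for the Gamma distribution.
Comparing with the known MGF formula identifies: Gamma(shape α=7, rate β=3)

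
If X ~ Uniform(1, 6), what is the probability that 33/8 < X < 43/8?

P(33/8 < X < 43/8) = ∫_{33/8}^{43/8} f(x) dx
where f(x) = \frac{1}{5}
= \frac{1}{4}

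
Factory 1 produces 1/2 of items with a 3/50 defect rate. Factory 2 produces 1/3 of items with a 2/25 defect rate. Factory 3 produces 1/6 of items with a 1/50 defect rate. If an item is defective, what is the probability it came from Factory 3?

Using Bayes' theorem:
P(F1) = 1/2, P(D|F1) = 3/50
P(F2) = 1/3, P(D|F2) = 2/25
P(F3) = 1/6, P(D|F3) = 1/50
P(D) = P(D|F1)P(F1) + P(D|F2)P(F2) + P(D|F3)P(F3)
     = \frac{3}{50}
P(F3|D) = P(D|F3)P(F3) / P(D)
= \frac{1}{18}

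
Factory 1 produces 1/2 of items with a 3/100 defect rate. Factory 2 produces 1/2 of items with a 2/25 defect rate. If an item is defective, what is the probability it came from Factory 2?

Using Bayes' theorem:
P(F1) = 1/2, P(D|F1) = 3/100
P(F2) = 1/2, P(D|F2) = 2/25
P(D) = P(D|F1)P(F1) + P(D|F2)P(F2)
     = \frac{11}{200}
P(F2|D) = P(D|F2)P(F2) / P(D)
= \frac{8}{11}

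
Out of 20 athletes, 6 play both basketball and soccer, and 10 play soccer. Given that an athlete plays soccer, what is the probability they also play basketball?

P(A ∩ B) = 6/20 = 3/10
P(B) = 10/20 = 1/2
P(A|B) = P(A ∩ B) / P(B) = (3/10) / (1/2) = 3/5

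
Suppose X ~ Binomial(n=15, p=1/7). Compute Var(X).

For X ~ Binomial(n=15, p=1/7):
Var(X) = \frac{90}{49}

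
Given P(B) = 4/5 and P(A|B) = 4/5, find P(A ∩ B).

By definition, P(A|B) = P(A ∩ B) / P(B)
So P(A ∩ B) = P(A|B) × P(B)
= 4/5 × 4/5
= 16/25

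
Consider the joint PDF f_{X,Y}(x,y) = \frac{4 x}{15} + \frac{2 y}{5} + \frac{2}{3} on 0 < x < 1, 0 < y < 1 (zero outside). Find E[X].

E[X] = ∫_0^1 ∫_0^1 x × f(x,y) dy dx
= ∫_0^1 ∫_0^1 x × (\frac{4 x}{15} + \frac{2 y}{5} + \frac{2}{3}) dy dx
= \frac{47}{90}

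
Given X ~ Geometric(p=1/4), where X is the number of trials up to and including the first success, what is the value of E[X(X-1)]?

E[X(X-1)] = E[X² - X] = E[X²] - E[X]
E[X] = 4
E[X²] = Var(X) + (E[X])² = 12 + (4)² = 28
E[X(X-1)] = 28 - 4 = 24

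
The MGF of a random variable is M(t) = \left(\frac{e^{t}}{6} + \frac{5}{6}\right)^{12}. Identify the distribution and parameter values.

The MGF M(t) = \left(\frac{e^{t}}{6} + \frac{5}{6}\right)^{12} is the standard form for the Binomial distribution.
Comparing with the known MGF formula identifies: Binomial(n=12, p=1/6)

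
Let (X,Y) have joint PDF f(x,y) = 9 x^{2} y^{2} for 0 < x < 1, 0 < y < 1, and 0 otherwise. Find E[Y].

E[Y] = ∫_0^1 ∫_0^1 y × f(x,y) dx dy
= \frac{3}{4}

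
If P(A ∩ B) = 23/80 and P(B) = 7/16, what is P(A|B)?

P(A|B) = P(A ∩ B) / P(B)
= (23/80) / (7/16)
= 23/35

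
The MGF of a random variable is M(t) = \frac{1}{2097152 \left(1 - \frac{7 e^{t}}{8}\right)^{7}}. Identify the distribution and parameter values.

The MGF M(t) = \frac{1}{2097152 \left(1 - \frac{7 e^{t}}{8}\right)^{7}} is the standard form for the NegativeBinomial distribution.
Comparing with the known MGF formula identifies: NegBin(r=7, p=1/8), X = failures before r-th success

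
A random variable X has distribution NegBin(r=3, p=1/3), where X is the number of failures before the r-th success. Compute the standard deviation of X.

For X ~ NegBin(r=3, p=1/3), where X is the number of failures before the r-th success:
Var(X) = 18
SD(X) = √(Var(X)) = √(18) = 3 \sqrt{2}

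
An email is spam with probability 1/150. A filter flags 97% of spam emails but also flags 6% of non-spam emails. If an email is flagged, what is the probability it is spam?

Let D = the rare event, + = positive/flagged.
P(D) = 1/150
P(+|D) = 97/100
P(+|D') = 6/100 = 3/50
P(+) = P(+|D)P(D) + P(+|D')P(D')
     = \frac{97}{100} × \frac{1}{150} + \frac{3}{50} × \frac{149}{150}
     = \frac{991}{15000}
P(D|+) = P(+|D)P(D)/P(+) = \frac{97}{991}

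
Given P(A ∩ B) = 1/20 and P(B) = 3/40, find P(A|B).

P(A|B) = P(A ∩ B) / P(B)
= (1/20) / (3/40)
= 2/3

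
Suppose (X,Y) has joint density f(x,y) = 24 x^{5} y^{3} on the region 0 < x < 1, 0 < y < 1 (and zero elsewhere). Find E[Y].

E[Y] = ∫_0^1 ∫_0^1 y × f(x,y) dx dy
= \frac{4}{5}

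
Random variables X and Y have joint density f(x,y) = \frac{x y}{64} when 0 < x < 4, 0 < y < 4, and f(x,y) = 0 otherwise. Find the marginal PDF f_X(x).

f_X(x) = ∫_0^4 f(x,y) dy
= ∫_0^4 \frac{x y}{64} dy
= \frac{x}{8} for 0 < x < 4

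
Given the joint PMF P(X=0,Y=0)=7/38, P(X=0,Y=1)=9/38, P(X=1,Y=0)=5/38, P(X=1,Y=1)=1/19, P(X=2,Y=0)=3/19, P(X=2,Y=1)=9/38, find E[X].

First find marginal of X:
P(X=0) = 8/19
P(X=1) = 7/38
P(X=2) = 15/38
E[X] = 0 × 8/19 + 1 × 7/38 + 2 × 15/38 = 37/38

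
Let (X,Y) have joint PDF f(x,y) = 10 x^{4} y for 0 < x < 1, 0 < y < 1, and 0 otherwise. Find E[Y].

E[Y] = ∫_0^1 ∫_0^1 y × f(x,y) dx dy
= \frac{2}{3}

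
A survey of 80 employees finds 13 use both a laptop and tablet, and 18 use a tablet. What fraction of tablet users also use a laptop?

P(A ∩ B) = 13/80
P(B) = 18/80 = 9/40
P(A|B) = P(A ∩ B) / P(B) = (13/80) / (9/40) = 13/18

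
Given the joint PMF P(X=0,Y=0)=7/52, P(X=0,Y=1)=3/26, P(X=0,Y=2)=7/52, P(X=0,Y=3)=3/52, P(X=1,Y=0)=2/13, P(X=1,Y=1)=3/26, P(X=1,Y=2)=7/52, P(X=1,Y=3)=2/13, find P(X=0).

P(X=0) = P(X=0,Y=0) + P(X=0,Y=1) + P(X=0,Y=2) + P(X=0,Y=3)
= 7/52 + 3/26 + 7/52 + 3/52
= 23/52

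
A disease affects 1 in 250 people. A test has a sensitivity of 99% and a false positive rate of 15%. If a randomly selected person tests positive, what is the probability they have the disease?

Let D = the rare event, + = positive/flagged.
P(D) = 1/250
P(+|D) = 99/100
P(+|D') = 15/100 = 3/20
P(+) = P(+|D)P(D) + P(+|D')P(D')
     = \frac{99}{100} × \frac{1}{250} + \frac{3}{20} × \frac{249}{250}
     = \frac{1917}{12500}
P(D|+) = P(+|D)P(D)/P(+) = \frac{11}{426}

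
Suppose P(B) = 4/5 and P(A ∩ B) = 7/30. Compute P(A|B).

P(A|B) = P(A ∩ B) / P(B)
= (7/30) / (4/5)
= 7/24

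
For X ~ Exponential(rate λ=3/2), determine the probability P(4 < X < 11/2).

P(4 < X < 11/2) = ∫_{4}^{11/2} f(x) dx
where f(x) = \frac{3 e^{- \frac{3 x}{2}}}{2}
= - \frac{1}{e^{\frac{33}{4}}} + e^{-6}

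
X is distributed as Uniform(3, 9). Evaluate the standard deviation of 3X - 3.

For X ~ Uniform(3, 9):
Var(X) = 3
SD(X) = √(Var(X)) = √(3) = \sqrt{3}
SD(3X - 3) = |3| × SD(X) = 3 × \sqrt{3} = 3 \sqrt{3}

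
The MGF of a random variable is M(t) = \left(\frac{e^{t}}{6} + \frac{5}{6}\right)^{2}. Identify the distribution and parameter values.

The MGF M(t) = \left(\frac{e^{t}}{6} + \frac{5}{6}\right)^{2} is the standard form for the Binomial distribution.
Comparing with the known MGF formula identifies: Binomial(n=2, p=1/6)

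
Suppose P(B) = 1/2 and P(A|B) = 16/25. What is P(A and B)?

By definition, P(A|B) = P(A ∩ B) / P(B)
So P(A ∩ B) = P(A|B) × P(B)
= 16/25 × 1/2
= 8/25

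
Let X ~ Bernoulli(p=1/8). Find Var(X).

For X ~ Bernoulli(p=1/8):
Var(X) = \frac{7}{64}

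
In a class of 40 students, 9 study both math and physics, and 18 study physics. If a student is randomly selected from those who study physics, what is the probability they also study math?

P(A ∩ B) = 9/40
P(B) = 18/40 = 9/20
P(A|B) = P(A ∩ B) / P(B) = (9/40) / (9/20) = 1/2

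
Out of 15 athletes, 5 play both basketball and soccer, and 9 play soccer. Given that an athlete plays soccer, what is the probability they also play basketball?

P(A ∩ B) = 5/15 = 1/3
P(B) = 9/15 = 3/5
P(A|B) = P(A ∩ B) / P(B) = (1/3) / (3/5) = 5/9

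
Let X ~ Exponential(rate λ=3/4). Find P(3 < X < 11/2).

P(3 < X < 11/2) = ∫_{3}^{11/2} f(x) dx
where f(x) = \frac{3 e^{- \frac{3 x}{4}}}{4}
= - \frac{1}{e^{\frac{33}{8}}} + e^{- \frac{9}{4}}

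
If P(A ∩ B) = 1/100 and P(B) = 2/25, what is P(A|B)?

P(A|B) = P(A ∩ B) / P(B)
= (1/100) / (2/25)
= 1/8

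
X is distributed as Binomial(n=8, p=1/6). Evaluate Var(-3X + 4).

For X ~ Binomial(n=8, p=1/6):
Var(X) = \frac{10}{9}
Var(-3X + 4) = (-3)² × Var(X) = 9 × \frac{10}{9} = 10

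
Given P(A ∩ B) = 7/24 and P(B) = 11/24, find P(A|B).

P(A|B) = P(A ∩ B) / P(B)
= (7/24) / (11/24)
= 7/11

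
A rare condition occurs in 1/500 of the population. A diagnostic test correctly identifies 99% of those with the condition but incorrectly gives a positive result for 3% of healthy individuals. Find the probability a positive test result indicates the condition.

Let D = the rare event, + = positive/flagged.
P(D) = 1/500
P(+|D) = 99/100
P(+|D') = 3/100
P(+) = P(+|D)P(D) + P(+|D')P(D')
     = \frac{99}{100} × \frac{1}{500} + \frac{3}{100} × \frac{499}{500}
     = \frac{399}{12500}
P(D|+) = P(+|D)P(D)/P(+) = \frac{33}{532}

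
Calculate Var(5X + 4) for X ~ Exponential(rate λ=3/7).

For X ~ Exponential(rate λ=3/7):
Var(X) = \frac{49}{9}
Var(5X + 4) = (5)² × Var(X) = 25 × \frac{49}{9} = \frac{1225}{9}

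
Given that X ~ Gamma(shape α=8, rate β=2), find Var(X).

For X ~ Gamma(shape α=8, rate β=2):
Var(X) = 2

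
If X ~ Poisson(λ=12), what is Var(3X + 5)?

For X ~ Poisson(λ=12):
Var(X) = 12
Var(3X + 5) = (3)² × Var(X) = 9 × 12 = 108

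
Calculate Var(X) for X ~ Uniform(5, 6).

For X ~ Uniform(5, 6):
Var(X) = \frac{1}{12}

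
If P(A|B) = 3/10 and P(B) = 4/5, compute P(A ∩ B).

By definition, P(A|B) = P(A ∩ B) / P(B)
So P(A ∩ B) = P(A|B) × P(B)
= 3/10 × 4/5
= 6/25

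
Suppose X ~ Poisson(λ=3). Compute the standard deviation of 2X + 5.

For X ~ Poisson(λ=3):
Var(X) = 3
SD(X) = √(Var(X)) = √(3) = \sqrt{3}
SD(2X + 5) = |2| × SD(X) = 2 × \sqrt{3} = 2 \sqrt{3}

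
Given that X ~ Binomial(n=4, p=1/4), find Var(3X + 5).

For X ~ Binomial(n=4, p=1/4):
Var(X) = \frac{3}{4}
Var(3X + 5) = (3)² × Var(X) = 9 × \frac{3}{4} = \frac{27}{4}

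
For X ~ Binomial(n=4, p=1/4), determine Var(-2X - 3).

For X ~ Binomial(n=4, p=1/4):
Var(X) = \frac{3}{4}
Var(-2X - 3) = (-2)² × Var(X) = 4 × \frac{3}{4} = 3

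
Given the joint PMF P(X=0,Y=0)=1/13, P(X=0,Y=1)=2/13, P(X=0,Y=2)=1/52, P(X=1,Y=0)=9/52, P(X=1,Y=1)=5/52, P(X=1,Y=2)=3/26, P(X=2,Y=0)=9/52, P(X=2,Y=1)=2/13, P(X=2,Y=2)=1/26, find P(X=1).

P(X=1) = P(X=1,Y=0) + P(X=1,Y=1) + P(X=1,Y=2)
= 9/52 + 5/52 + 3/26
= 5/13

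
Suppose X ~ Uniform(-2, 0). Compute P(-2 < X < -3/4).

P(-2 < X < -3/4) = ∫_{-2}^{-3/4} f(x) dx
where f(x) = \frac{1}{2}
= \frac{5}{8}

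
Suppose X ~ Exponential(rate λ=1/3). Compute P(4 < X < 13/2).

P(4 < X < 13/2) = ∫_{4}^{13/2} f(x) dx
where f(x) = \frac{e^{- \frac{x}{3}}}{3}
= - \frac{1}{e^{\frac{13}{6}}} + e^{- \frac{4}{3}}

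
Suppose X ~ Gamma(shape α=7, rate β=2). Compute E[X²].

Using the identity E[X²] = Var(X) + (E[X])²:
E[X] = \frac{7}{2}
Var(X) = \frac{7}{4}
E[X²] = \frac{7}{4} + (\frac{7}{2})²
= 14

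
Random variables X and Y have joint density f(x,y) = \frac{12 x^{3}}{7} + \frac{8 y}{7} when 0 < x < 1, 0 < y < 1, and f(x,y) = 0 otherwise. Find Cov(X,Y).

E[XY] = ∫∫ xy × f(x,y) dx dy = \frac{38}{105}
E[X] = \frac{22}{35}
E[Y] = \frac{25}{42}
Cov(X,Y) = E[XY] - E[X]E[Y] = - \frac{3}{245}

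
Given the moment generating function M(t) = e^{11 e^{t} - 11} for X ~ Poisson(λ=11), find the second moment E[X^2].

To find E[X^2], compute M^(2)(0):
M^(1)(t) = 11 e^{t} e^{11 e^{t} - 11}
M^(2)(t) = 121 e^{2 t} e^{11 e^{t} - 11} + 11 e^{t} e^{11 e^{t} - 11}
M^(2)(0) = 132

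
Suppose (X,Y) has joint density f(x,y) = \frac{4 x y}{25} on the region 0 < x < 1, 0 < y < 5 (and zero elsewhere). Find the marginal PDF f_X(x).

f_X(x) = ∫_0^5 f(x,y) dy
= ∫_0^5 \frac{4 x y}{25} dy
= 2 x for 0 < x < 1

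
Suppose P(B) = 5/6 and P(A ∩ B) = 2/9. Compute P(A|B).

P(A|B) = P(A ∩ B) / P(B)
= (2/9) / (5/6)
= 4/15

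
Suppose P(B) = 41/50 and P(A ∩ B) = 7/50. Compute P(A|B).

P(A|B) = P(A ∩ B) / P(B)
= (7/50) / (41/50)
= 7/41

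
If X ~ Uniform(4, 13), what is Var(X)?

For X ~ Uniform(4, 13):
Var(X) = \frac{27}{4}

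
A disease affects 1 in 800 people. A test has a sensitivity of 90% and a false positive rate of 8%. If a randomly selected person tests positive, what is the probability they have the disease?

Let D = the rare event, + = positive/flagged.
P(D) = 1/800
P(+|D) = 90/100 = 9/10
P(+|D') = 8/100 = 2/25
P(+) = P(+|D)P(D) + P(+|D')P(D')
     = \frac{9}{10} × \frac{1}{800} + \frac{2}{25} × \frac{799}{800}
     = \frac{3241}{40000}
P(D|+) = P(+|D)P(D)/P(+) = \frac{45}{3241}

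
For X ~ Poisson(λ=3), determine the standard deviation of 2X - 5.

For X ~ Poisson(λ=3):
Var(X) = 3
SD(X) = √(Var(X)) = √(3) = \sqrt{3}
SD(2X - 5) = |2| × SD(X) = 2 × \sqrt{3} = 2 \sqrt{3}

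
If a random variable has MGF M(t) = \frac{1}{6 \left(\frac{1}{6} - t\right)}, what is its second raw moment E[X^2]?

To find E[X^2], compute M^(2)(0):
M^(1)(t) = \frac{1}{6 \left(\frac{1}{6} - t\right)^{2}}
M^(2)(t) = \frac{1}{3 \left(\frac{1}{6} - t\right)^{3}}
M^(2)(0) = 72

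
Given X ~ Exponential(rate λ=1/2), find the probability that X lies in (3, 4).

P(3 < X < 4) = ∫_{3}^{4} f(x) dx
where f(x) = \frac{e^{- \frac{x}{2}}}{2}
= - \frac{1}{e^{2}} + e^{- \frac{3}{2}}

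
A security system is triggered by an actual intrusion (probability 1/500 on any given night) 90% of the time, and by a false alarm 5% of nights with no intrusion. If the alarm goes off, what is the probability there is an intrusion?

Let D = the rare event, + = positive/flagged.
P(D) = 1/500
P(+|D) = 90/100 = 9/10
P(+|D') = 5/100 = 1/20
P(+) = P(+|D)P(D) + P(+|D')P(D')
     = \frac{9}{10} × \frac{1}{500} + \frac{1}{20} × \frac{499}{500}
     = \frac{517}{10000}
P(D|+) = P(+|D)P(D)/P(+) = \frac{18}{517}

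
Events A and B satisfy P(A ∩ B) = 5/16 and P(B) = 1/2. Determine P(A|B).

P(A|B) = P(A ∩ B) / P(B)
= (5/16) / (1/2)
= 5/8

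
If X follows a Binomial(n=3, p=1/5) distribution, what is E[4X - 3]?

For X ~ Binomial(n=3, p=1/5):
E[X] = \frac{3}{5}
E[4X - 3] = 4 × E[X] - 3 = - \frac{3}{5}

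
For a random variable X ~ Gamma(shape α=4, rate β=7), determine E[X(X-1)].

E[X(X-1)] = E[X² - X] = E[X²] - E[X]
E[X] = \frac{4}{7}
E[X²] = Var(X) + (E[X])² = \frac{4}{49} + (\frac{4}{7})² = \frac{20}{49}
E[X(X-1)] = \frac{20}{49} - \frac{4}{7} = - \frac{8}{49}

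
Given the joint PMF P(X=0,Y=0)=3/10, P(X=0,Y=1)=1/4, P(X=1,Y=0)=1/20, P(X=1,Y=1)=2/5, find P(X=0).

P(X=0) = P(X=0,Y=0) + P(X=0,Y=1)
= 3/10 + 1/4
= 11/20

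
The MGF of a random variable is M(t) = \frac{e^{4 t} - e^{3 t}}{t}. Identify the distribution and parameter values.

The MGF M(t) = \frac{e^{4 t} - e^{3 t}}{t} is the standard form for the Uniform distribution.
Comparing with the known MGF formula identifies: Uniform(3, 4)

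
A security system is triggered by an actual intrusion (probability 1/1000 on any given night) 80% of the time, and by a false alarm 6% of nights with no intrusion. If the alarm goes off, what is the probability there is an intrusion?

Let D = the rare event, + = positive/flagged.
P(D) = 1/1000
P(+|D) = 80/100 = 4/5
P(+|D') = 6/100 = 3/50
P(+) = P(+|D)P(D) + P(+|D')P(D')
     = \frac{4}{5} × \frac{1}{1000} + \frac{3}{50} × \frac{999}{1000}
     = \frac{3037}{50000}
P(D|+) = P(+|D)P(D)/P(+) = \frac{40}{3037}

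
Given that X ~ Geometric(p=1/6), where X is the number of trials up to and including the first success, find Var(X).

For X ~ Geometric(p=1/6), where X is the number of trials up to and including the first success:
Var(X) = 30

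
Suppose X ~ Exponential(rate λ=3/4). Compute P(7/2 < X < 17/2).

P(7/2 < X < 17/2) = ∫_{7/2}^{17/2} f(x) dx
where f(x) = \frac{3 e^{- \frac{3 x}{4}}}{4}
= - \frac{1 - e^{\frac{15}{4}}}{e^{\frac{51}{8}}}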